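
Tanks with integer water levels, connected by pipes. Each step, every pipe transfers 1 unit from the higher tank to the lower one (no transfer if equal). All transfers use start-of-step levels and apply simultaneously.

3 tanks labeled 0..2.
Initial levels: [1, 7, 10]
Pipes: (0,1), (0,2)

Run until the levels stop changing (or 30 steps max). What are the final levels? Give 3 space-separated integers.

Step 1: flows [1->0,2->0] -> levels [3 6 9]
Step 2: flows [1->0,2->0] -> levels [5 5 8]
Step 3: flows [0=1,2->0] -> levels [6 5 7]
Step 4: flows [0->1,2->0] -> levels [6 6 6]
Step 5: flows [0=1,0=2] -> levels [6 6 6]
  -> stable (no change)

Answer: 6 6 6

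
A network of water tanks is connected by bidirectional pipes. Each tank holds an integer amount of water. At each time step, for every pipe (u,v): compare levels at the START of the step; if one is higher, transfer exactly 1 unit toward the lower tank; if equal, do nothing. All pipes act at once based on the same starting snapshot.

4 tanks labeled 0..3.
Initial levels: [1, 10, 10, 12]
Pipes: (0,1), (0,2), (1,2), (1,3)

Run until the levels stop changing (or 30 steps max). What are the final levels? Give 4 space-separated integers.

Answer: 9 7 8 9

Derivation:
Step 1: flows [1->0,2->0,1=2,3->1] -> levels [3 10 9 11]
Step 2: flows [1->0,2->0,1->2,3->1] -> levels [5 9 9 10]
Step 3: flows [1->0,2->0,1=2,3->1] -> levels [7 9 8 9]
Step 4: flows [1->0,2->0,1->2,1=3] -> levels [9 7 8 9]
Step 5: flows [0->1,0->2,2->1,3->1] -> levels [7 10 8 8]
Step 6: flows [1->0,2->0,1->2,1->3] -> levels [9 7 8 9]
  -> period-2 cycle: step 6 state = step 4 state; never stabilizes
  -> state at step 30: (30-4) mod 2 = 0, same as step 4 -> [9 7 8 9]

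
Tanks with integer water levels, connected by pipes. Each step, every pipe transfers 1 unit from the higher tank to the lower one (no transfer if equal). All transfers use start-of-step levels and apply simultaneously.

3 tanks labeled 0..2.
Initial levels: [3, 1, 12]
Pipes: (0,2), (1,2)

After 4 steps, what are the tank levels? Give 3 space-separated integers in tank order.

Step 1: flows [2->0,2->1] -> levels [4 2 10]
Step 2: flows [2->0,2->1] -> levels [5 3 8]
Step 3: flows [2->0,2->1] -> levels [6 4 6]
Step 4: flows [0=2,2->1] -> levels [6 5 5]

Answer: 6 5 5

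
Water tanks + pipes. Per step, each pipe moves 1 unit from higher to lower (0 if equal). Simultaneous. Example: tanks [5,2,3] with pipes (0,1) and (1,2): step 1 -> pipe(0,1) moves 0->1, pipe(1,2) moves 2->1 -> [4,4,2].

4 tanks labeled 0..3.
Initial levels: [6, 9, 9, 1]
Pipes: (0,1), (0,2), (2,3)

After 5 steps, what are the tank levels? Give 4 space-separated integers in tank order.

Answer: 7 7 5 6

Derivation:
Step 1: flows [1->0,2->0,2->3] -> levels [8 8 7 2]
Step 2: flows [0=1,0->2,2->3] -> levels [7 8 7 3]
Step 3: flows [1->0,0=2,2->3] -> levels [8 7 6 4]
Step 4: flows [0->1,0->2,2->3] -> levels [6 8 6 5]
Step 5: flows [1->0,0=2,2->3] -> levels [7 7 5 6]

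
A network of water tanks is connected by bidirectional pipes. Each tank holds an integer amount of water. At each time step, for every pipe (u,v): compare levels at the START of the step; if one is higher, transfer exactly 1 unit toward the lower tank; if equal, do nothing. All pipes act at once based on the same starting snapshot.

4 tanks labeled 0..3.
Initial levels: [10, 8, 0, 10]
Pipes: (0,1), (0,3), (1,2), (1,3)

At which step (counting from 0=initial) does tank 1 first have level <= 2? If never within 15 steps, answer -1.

Answer: -1

Derivation:
Step 1: flows [0->1,0=3,1->2,3->1] -> levels [9 9 1 9]
Step 2: flows [0=1,0=3,1->2,1=3] -> levels [9 8 2 9]
Step 3: flows [0->1,0=3,1->2,3->1] -> levels [8 9 3 8]
Step 4: flows [1->0,0=3,1->2,1->3] -> levels [9 6 4 9]
Step 5: flows [0->1,0=3,1->2,3->1] -> levels [8 7 5 8]
Step 6: flows [0->1,0=3,1->2,3->1] -> levels [7 8 6 7]
Step 7: flows [1->0,0=3,1->2,1->3] -> levels [8 5 7 8]
Step 8: flows [0->1,0=3,2->1,3->1] -> levels [7 8 6 7]
  -> period-2 cycle (repeats step 6); tank 1 never drops to <=2
Tank 1 never reaches <=2 within 15 steps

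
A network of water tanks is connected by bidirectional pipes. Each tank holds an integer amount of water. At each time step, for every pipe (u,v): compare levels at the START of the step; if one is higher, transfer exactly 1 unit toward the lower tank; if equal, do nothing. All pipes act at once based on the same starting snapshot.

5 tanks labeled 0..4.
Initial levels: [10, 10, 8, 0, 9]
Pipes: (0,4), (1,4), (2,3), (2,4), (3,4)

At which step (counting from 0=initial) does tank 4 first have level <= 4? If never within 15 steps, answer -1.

Step 1: flows [0->4,1->4,2->3,4->2,4->3] -> levels [9 9 8 2 9]
Step 2: flows [0=4,1=4,2->3,4->2,4->3] -> levels [9 9 8 4 7]
Step 3: flows [0->4,1->4,2->3,2->4,4->3] -> levels [8 8 6 6 9]
Step 4: flows [4->0,4->1,2=3,4->2,4->3] -> levels [9 9 7 7 5]
Step 5: flows [0->4,1->4,2=3,2->4,3->4] -> levels [8 8 6 6 9]
  -> period-2 cycle (repeats step 3); tank 4 never drops to <=4
Tank 4 never reaches <=4 within 15 steps

Answer: -1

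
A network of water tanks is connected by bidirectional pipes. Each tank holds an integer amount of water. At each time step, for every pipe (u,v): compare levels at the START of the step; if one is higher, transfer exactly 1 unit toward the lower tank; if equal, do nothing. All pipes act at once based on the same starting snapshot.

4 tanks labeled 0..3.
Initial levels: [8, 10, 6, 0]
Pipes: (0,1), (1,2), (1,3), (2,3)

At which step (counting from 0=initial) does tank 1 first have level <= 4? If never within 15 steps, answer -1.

Step 1: flows [1->0,1->2,1->3,2->3] -> levels [9 7 6 2]
Step 2: flows [0->1,1->2,1->3,2->3] -> levels [8 6 6 4]
Step 3: flows [0->1,1=2,1->3,2->3] -> levels [7 6 5 6]
Step 4: flows [0->1,1->2,1=3,3->2] -> levels [6 6 7 5]
Step 5: flows [0=1,2->1,1->3,2->3] -> levels [6 6 5 7]
Step 6: flows [0=1,1->2,3->1,3->2] -> levels [6 6 7 5]
  -> period-2 cycle (repeats step 4); tank 1 never drops to <=4
Tank 1 never reaches <=4 within 15 steps

Answer: -1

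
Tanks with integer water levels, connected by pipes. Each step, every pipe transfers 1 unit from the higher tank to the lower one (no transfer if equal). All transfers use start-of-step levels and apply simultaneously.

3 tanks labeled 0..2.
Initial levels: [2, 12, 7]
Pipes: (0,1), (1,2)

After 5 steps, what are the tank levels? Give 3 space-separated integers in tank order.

Step 1: flows [1->0,1->2] -> levels [3 10 8]
Step 2: flows [1->0,1->2] -> levels [4 8 9]
Step 3: flows [1->0,2->1] -> levels [5 8 8]
Step 4: flows [1->0,1=2] -> levels [6 7 8]
Step 5: flows [1->0,2->1] -> levels [7 7 7]

Answer: 7 7 7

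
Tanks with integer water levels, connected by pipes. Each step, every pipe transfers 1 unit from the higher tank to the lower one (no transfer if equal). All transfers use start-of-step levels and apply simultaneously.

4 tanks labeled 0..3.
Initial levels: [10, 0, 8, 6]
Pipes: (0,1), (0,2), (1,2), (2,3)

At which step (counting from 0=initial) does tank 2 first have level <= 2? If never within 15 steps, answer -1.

Step 1: flows [0->1,0->2,2->1,2->3] -> levels [8 2 7 7]
Step 2: flows [0->1,0->2,2->1,2=3] -> levels [6 4 7 7]
Step 3: flows [0->1,2->0,2->1,2=3] -> levels [6 6 5 7]
Step 4: flows [0=1,0->2,1->2,3->2] -> levels [5 5 8 6]
Step 5: flows [0=1,2->0,2->1,2->3] -> levels [6 6 5 7]
  -> period-2 cycle (repeats step 3); tank 2 never drops to <=2
Tank 2 never reaches <=2 within 15 steps

Answer: -1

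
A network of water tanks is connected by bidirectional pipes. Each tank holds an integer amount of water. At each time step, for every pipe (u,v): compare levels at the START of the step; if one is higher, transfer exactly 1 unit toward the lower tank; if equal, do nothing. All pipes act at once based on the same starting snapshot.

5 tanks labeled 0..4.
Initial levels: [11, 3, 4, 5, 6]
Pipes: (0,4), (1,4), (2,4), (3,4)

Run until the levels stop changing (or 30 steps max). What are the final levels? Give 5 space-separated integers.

Step 1: flows [0->4,4->1,4->2,4->3] -> levels [10 4 5 6 4]
Step 2: flows [0->4,1=4,2->4,3->4] -> levels [9 4 4 5 7]
Step 3: flows [0->4,4->1,4->2,4->3] -> levels [8 5 5 6 5]
Step 4: flows [0->4,1=4,2=4,3->4] -> levels [7 5 5 5 7]
Step 5: flows [0=4,4->1,4->2,4->3] -> levels [7 6 6 6 4]
Step 6: flows [0->4,1->4,2->4,3->4] -> levels [6 5 5 5 8]
Step 7: flows [4->0,4->1,4->2,4->3] -> levels [7 6 6 6 4]
  -> period-2 cycle: step 7 state = step 5 state; never stabilizes
  -> state at step 30: (30-5) mod 2 = 1, same as step 6 -> [6 5 5 5 8]

Answer: 6 5 5 5 8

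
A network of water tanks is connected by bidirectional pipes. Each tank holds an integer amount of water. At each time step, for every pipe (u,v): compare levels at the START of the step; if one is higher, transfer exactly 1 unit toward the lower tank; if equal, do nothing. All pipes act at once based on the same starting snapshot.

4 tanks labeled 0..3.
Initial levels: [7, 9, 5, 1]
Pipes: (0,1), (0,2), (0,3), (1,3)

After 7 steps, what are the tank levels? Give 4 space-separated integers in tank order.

Answer: 4 6 6 6

Derivation:
Step 1: flows [1->0,0->2,0->3,1->3] -> levels [6 7 6 3]
Step 2: flows [1->0,0=2,0->3,1->3] -> levels [6 5 6 5]
Step 3: flows [0->1,0=2,0->3,1=3] -> levels [4 6 6 6]
Step 4: flows [1->0,2->0,3->0,1=3] -> levels [7 5 5 5]
Step 5: flows [0->1,0->2,0->3,1=3] -> levels [4 6 6 6]
  -> period-2 cycle: step 5 state = step 3 state
  -> state at step 7: (7-3) mod 2 = 0, same as step 3 -> [4 6 6 6]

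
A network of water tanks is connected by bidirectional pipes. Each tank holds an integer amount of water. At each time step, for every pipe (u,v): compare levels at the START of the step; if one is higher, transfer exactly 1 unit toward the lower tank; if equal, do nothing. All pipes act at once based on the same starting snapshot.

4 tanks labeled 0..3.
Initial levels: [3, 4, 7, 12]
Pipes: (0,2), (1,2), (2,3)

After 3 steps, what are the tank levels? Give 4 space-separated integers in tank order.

Step 1: flows [2->0,2->1,3->2] -> levels [4 5 6 11]
Step 2: flows [2->0,2->1,3->2] -> levels [5 6 5 10]
Step 3: flows [0=2,1->2,3->2] -> levels [5 5 7 9]

Answer: 5 5 7 9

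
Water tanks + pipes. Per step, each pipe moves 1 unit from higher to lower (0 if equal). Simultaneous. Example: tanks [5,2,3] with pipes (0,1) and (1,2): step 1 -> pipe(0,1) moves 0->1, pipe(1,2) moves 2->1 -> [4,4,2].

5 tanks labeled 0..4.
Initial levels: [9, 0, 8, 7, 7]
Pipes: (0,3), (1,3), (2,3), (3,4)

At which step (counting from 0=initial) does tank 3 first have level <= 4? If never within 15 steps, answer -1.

Answer: 6

Derivation:
Step 1: flows [0->3,3->1,2->3,3=4] -> levels [8 1 7 8 7]
Step 2: flows [0=3,3->1,3->2,3->4] -> levels [8 2 8 5 8]
Step 3: flows [0->3,3->1,2->3,4->3] -> levels [7 3 7 7 7]
Step 4: flows [0=3,3->1,2=3,3=4] -> levels [7 4 7 6 7]
Step 5: flows [0->3,3->1,2->3,4->3] -> levels [6 5 6 8 6]
Step 6: flows [3->0,3->1,3->2,3->4] -> levels [7 6 7 4 7]
Tank 3 first reaches <=4 at step 6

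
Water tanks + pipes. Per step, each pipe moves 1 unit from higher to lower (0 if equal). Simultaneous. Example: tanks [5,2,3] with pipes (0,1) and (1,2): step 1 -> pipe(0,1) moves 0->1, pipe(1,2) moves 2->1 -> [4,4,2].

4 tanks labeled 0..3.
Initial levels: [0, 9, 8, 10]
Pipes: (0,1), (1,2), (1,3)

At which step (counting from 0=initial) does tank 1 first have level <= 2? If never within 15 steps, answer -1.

Answer: -1

Derivation:
Step 1: flows [1->0,1->2,3->1] -> levels [1 8 9 9]
Step 2: flows [1->0,2->1,3->1] -> levels [2 9 8 8]
Step 3: flows [1->0,1->2,1->3] -> levels [3 6 9 9]
Step 4: flows [1->0,2->1,3->1] -> levels [4 7 8 8]
Step 5: flows [1->0,2->1,3->1] -> levels [5 8 7 7]
Step 6: flows [1->0,1->2,1->3] -> levels [6 5 8 8]
Step 7: flows [0->1,2->1,3->1] -> levels [5 8 7 7]
  -> period-2 cycle (repeats step 5); tank 1 never drops to <=2
Tank 1 never reaches <=2 within 15 steps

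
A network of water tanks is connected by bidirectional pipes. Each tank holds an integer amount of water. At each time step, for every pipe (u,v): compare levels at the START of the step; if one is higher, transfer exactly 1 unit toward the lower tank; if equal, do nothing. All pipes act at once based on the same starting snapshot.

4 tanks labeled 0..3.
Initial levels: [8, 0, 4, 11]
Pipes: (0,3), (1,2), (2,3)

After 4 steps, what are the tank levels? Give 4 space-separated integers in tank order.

Step 1: flows [3->0,2->1,3->2] -> levels [9 1 4 9]
Step 2: flows [0=3,2->1,3->2] -> levels [9 2 4 8]
Step 3: flows [0->3,2->1,3->2] -> levels [8 3 4 8]
Step 4: flows [0=3,2->1,3->2] -> levels [8 4 4 7]

Answer: 8 4 4 7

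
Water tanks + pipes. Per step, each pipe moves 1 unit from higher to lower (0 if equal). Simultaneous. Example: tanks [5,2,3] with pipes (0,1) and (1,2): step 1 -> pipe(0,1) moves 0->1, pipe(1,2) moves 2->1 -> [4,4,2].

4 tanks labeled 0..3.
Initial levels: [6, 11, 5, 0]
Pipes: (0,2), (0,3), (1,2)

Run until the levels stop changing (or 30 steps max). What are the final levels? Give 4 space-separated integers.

Answer: 4 5 7 6

Derivation:
Step 1: flows [0->2,0->3,1->2] -> levels [4 10 7 1]
Step 2: flows [2->0,0->3,1->2] -> levels [4 9 7 2]
Step 3: flows [2->0,0->3,1->2] -> levels [4 8 7 3]
Step 4: flows [2->0,0->3,1->2] -> levels [4 7 7 4]
Step 5: flows [2->0,0=3,1=2] -> levels [5 7 6 4]
Step 6: flows [2->0,0->3,1->2] -> levels [5 6 6 5]
Step 7: flows [2->0,0=3,1=2] -> levels [6 6 5 5]
Step 8: flows [0->2,0->3,1->2] -> levels [4 5 7 6]
Step 9: flows [2->0,3->0,2->1] -> levels [6 6 5 5]
  -> period-2 cycle: step 9 state = step 7 state; never stabilizes
  -> state at step 30: (30-7) mod 2 = 1, same as step 8 -> [4 5 7 6]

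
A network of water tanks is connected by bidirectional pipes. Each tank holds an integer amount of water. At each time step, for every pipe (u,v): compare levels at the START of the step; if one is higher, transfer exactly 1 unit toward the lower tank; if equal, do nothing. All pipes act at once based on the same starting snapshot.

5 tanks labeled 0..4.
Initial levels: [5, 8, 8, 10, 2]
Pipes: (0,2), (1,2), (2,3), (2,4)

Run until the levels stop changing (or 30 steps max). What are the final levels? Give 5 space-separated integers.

Answer: 7 7 5 7 7

Derivation:
Step 1: flows [2->0,1=2,3->2,2->4] -> levels [6 8 7 9 3]
Step 2: flows [2->0,1->2,3->2,2->4] -> levels [7 7 7 8 4]
Step 3: flows [0=2,1=2,3->2,2->4] -> levels [7 7 7 7 5]
Step 4: flows [0=2,1=2,2=3,2->4] -> levels [7 7 6 7 6]
Step 5: flows [0->2,1->2,3->2,2=4] -> levels [6 6 9 6 6]
Step 6: flows [2->0,2->1,2->3,2->4] -> levels [7 7 5 7 7]
Step 7: flows [0->2,1->2,3->2,4->2] -> levels [6 6 9 6 6]
  -> period-2 cycle: step 7 state = step 5 state; never stabilizes
  -> state at step 30: (30-5) mod 2 = 1, same as step 6 -> [7 7 5 7 7]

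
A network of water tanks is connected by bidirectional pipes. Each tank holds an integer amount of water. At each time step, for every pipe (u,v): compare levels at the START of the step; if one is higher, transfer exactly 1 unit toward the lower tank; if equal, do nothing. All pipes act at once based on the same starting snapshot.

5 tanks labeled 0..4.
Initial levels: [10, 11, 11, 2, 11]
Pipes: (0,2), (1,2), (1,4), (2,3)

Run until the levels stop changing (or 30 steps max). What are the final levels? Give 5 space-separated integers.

Answer: 8 9 10 8 10

Derivation:
Step 1: flows [2->0,1=2,1=4,2->3] -> levels [11 11 9 3 11]
Step 2: flows [0->2,1->2,1=4,2->3] -> levels [10 10 10 4 11]
Step 3: flows [0=2,1=2,4->1,2->3] -> levels [10 11 9 5 10]
Step 4: flows [0->2,1->2,1->4,2->3] -> levels [9 9 10 6 11]
Step 5: flows [2->0,2->1,4->1,2->3] -> levels [10 11 7 7 10]
Step 6: flows [0->2,1->2,1->4,2=3] -> levels [9 9 9 7 11]
Step 7: flows [0=2,1=2,4->1,2->3] -> levels [9 10 8 8 10]
Step 8: flows [0->2,1->2,1=4,2=3] -> levels [8 9 10 8 10]
Step 9: flows [2->0,2->1,4->1,2->3] -> levels [9 11 7 9 9]
Step 10: flows [0->2,1->2,1->4,3->2] -> levels [8 9 10 8 10]
  -> period-2 cycle: step 10 state = step 8 state; never stabilizes
  -> state at step 30: (30-8) mod 2 = 0, same as step 8 -> [8 9 10 8 10]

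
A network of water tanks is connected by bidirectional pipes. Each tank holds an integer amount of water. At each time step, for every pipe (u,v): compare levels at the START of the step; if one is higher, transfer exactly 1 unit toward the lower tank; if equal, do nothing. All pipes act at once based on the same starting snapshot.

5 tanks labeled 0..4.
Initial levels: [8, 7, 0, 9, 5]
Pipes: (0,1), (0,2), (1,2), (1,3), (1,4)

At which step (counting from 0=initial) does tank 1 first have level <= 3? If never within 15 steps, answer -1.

Step 1: flows [0->1,0->2,1->2,3->1,1->4] -> levels [6 7 2 8 6]
Step 2: flows [1->0,0->2,1->2,3->1,1->4] -> levels [6 5 4 7 7]
Step 3: flows [0->1,0->2,1->2,3->1,4->1] -> levels [4 7 6 6 6]
Step 4: flows [1->0,2->0,1->2,1->3,1->4] -> levels [6 3 6 7 7]
Tank 1 first reaches <=3 at step 4

Answer: 4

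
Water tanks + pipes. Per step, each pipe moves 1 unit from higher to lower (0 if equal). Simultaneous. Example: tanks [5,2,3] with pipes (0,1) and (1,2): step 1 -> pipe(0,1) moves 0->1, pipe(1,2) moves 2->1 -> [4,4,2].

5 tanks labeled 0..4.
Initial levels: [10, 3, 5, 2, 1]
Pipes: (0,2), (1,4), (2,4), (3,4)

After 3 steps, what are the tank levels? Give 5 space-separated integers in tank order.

Answer: 7 3 5 3 3

Derivation:
Step 1: flows [0->2,1->4,2->4,3->4] -> levels [9 2 5 1 4]
Step 2: flows [0->2,4->1,2->4,4->3] -> levels [8 3 5 2 3]
Step 3: flows [0->2,1=4,2->4,4->3] -> levels [7 3 5 3 3]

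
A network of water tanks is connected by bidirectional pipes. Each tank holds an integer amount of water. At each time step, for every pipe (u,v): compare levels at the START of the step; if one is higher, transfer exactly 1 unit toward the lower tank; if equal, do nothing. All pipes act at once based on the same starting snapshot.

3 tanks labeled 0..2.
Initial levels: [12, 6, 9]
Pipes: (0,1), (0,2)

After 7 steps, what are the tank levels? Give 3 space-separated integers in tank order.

Step 1: flows [0->1,0->2] -> levels [10 7 10]
Step 2: flows [0->1,0=2] -> levels [9 8 10]
Step 3: flows [0->1,2->0] -> levels [9 9 9]
Step 4: flows [0=1,0=2] -> levels [9 9 9]
  -> stable; steps 5..7 unchanged -> [9 9 9]

Answer: 9 9 9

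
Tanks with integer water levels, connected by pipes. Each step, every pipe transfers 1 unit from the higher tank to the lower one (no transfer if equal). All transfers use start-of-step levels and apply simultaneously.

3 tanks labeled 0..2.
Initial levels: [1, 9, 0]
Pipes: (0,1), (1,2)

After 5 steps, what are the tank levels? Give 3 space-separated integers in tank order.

Step 1: flows [1->0,1->2] -> levels [2 7 1]
Step 2: flows [1->0,1->2] -> levels [3 5 2]
Step 3: flows [1->0,1->2] -> levels [4 3 3]
Step 4: flows [0->1,1=2] -> levels [3 4 3]
Step 5: flows [1->0,1->2] -> levels [4 2 4]

Answer: 4 2 4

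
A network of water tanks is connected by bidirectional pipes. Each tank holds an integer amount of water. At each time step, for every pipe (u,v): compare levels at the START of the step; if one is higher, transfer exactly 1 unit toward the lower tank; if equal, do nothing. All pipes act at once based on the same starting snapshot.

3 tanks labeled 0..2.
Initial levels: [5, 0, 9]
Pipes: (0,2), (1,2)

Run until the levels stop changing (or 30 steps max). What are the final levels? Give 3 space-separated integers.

Answer: 4 4 6

Derivation:
Step 1: flows [2->0,2->1] -> levels [6 1 7]
Step 2: flows [2->0,2->1] -> levels [7 2 5]
Step 3: flows [0->2,2->1] -> levels [6 3 5]
Step 4: flows [0->2,2->1] -> levels [5 4 5]
Step 5: flows [0=2,2->1] -> levels [5 5 4]
Step 6: flows [0->2,1->2] -> levels [4 4 6]
Step 7: flows [2->0,2->1] -> levels [5 5 4]
  -> period-2 cycle: step 7 state = step 5 state; never stabilizes
  -> state at step 30: (30-5) mod 2 = 1, same as step 6 -> [4 4 6]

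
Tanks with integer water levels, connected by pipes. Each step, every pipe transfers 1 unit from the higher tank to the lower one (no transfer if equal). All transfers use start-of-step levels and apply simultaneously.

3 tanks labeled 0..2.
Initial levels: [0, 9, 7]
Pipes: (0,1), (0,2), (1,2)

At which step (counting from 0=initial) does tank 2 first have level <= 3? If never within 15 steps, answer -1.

Step 1: flows [1->0,2->0,1->2] -> levels [2 7 7]
Step 2: flows [1->0,2->0,1=2] -> levels [4 6 6]
Step 3: flows [1->0,2->0,1=2] -> levels [6 5 5]
Step 4: flows [0->1,0->2,1=2] -> levels [4 6 6]
  -> period-2 cycle (repeats step 2); tank 2 never drops to <=3
Tank 2 never reaches <=3 within 15 steps

Answer: -1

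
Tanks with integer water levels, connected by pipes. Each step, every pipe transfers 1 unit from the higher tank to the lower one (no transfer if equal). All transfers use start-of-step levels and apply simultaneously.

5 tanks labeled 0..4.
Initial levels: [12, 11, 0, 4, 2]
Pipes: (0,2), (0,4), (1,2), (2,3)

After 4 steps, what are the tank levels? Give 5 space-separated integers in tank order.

Answer: 5 7 6 5 6

Derivation:
Step 1: flows [0->2,0->4,1->2,3->2] -> levels [10 10 3 3 3]
Step 2: flows [0->2,0->4,1->2,2=3] -> levels [8 9 5 3 4]
Step 3: flows [0->2,0->4,1->2,2->3] -> levels [6 8 6 4 5]
Step 4: flows [0=2,0->4,1->2,2->3] -> levels [5 7 6 5 6]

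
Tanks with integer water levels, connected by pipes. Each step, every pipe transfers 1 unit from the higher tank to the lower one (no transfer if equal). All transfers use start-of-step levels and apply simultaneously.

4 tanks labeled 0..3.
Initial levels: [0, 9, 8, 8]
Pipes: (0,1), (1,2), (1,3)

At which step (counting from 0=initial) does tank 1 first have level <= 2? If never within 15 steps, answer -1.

Step 1: flows [1->0,1->2,1->3] -> levels [1 6 9 9]
Step 2: flows [1->0,2->1,3->1] -> levels [2 7 8 8]
Step 3: flows [1->0,2->1,3->1] -> levels [3 8 7 7]
Step 4: flows [1->0,1->2,1->3] -> levels [4 5 8 8]
Step 5: flows [1->0,2->1,3->1] -> levels [5 6 7 7]
Step 6: flows [1->0,2->1,3->1] -> levels [6 7 6 6]
Step 7: flows [1->0,1->2,1->3] -> levels [7 4 7 7]
Step 8: flows [0->1,2->1,3->1] -> levels [6 7 6 6]
  -> period-2 cycle (repeats step 6); tank 1 never drops to <=2
Tank 1 never reaches <=2 within 15 steps

Answer: -1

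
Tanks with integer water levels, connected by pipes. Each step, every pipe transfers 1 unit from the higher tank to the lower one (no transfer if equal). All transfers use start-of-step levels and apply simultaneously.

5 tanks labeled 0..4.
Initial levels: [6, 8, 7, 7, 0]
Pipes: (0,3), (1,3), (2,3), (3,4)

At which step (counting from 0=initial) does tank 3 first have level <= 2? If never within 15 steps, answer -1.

Answer: -1

Derivation:
Step 1: flows [3->0,1->3,2=3,3->4] -> levels [7 7 7 6 1]
Step 2: flows [0->3,1->3,2->3,3->4] -> levels [6 6 6 8 2]
Step 3: flows [3->0,3->1,3->2,3->4] -> levels [7 7 7 4 3]
Step 4: flows [0->3,1->3,2->3,3->4] -> levels [6 6 6 6 4]
Step 5: flows [0=3,1=3,2=3,3->4] -> levels [6 6 6 5 5]
Step 6: flows [0->3,1->3,2->3,3=4] -> levels [5 5 5 8 5]
Step 7: flows [3->0,3->1,3->2,3->4] -> levels [6 6 6 4 6]
Step 8: flows [0->3,1->3,2->3,4->3] -> levels [5 5 5 8 5]
  -> period-2 cycle (repeats step 6); tank 3 never drops to <=2
Tank 3 never reaches <=2 within 15 steps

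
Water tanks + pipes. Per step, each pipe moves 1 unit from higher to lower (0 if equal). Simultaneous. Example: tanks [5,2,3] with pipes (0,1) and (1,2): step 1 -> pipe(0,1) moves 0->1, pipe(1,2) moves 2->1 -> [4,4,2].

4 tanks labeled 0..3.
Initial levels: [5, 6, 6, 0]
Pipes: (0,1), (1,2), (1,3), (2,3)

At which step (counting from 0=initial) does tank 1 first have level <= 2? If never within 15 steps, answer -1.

Step 1: flows [1->0,1=2,1->3,2->3] -> levels [6 4 5 2]
Step 2: flows [0->1,2->1,1->3,2->3] -> levels [5 5 3 4]
Step 3: flows [0=1,1->2,1->3,3->2] -> levels [5 3 5 4]
Step 4: flows [0->1,2->1,3->1,2->3] -> levels [4 6 3 4]
Step 5: flows [1->0,1->2,1->3,3->2] -> levels [5 3 5 4]
  -> period-2 cycle (repeats step 3); tank 1 never drops to <=2
Tank 1 never reaches <=2 within 15 steps

Answer: -1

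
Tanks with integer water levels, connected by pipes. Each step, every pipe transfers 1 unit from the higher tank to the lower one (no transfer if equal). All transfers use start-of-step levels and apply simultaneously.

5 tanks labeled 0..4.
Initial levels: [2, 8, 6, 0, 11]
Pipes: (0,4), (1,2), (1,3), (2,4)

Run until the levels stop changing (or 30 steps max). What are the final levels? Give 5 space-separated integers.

Answer: 6 4 6 6 5

Derivation:
Step 1: flows [4->0,1->2,1->3,4->2] -> levels [3 6 8 1 9]
Step 2: flows [4->0,2->1,1->3,4->2] -> levels [4 6 8 2 7]
Step 3: flows [4->0,2->1,1->3,2->4] -> levels [5 6 6 3 7]
Step 4: flows [4->0,1=2,1->3,4->2] -> levels [6 5 7 4 5]
Step 5: flows [0->4,2->1,1->3,2->4] -> levels [5 5 5 5 7]
Step 6: flows [4->0,1=2,1=3,4->2] -> levels [6 5 6 5 5]
Step 7: flows [0->4,2->1,1=3,2->4] -> levels [5 6 4 5 7]
Step 8: flows [4->0,1->2,1->3,4->2] -> levels [6 4 6 6 5]
Step 9: flows [0->4,2->1,3->1,2->4] -> levels [5 6 4 5 7]
  -> period-2 cycle: step 9 state = step 7 state; never stabilizes
  -> state at step 30: (30-7) mod 2 = 1, same as step 8 -> [6 4 6 6 5]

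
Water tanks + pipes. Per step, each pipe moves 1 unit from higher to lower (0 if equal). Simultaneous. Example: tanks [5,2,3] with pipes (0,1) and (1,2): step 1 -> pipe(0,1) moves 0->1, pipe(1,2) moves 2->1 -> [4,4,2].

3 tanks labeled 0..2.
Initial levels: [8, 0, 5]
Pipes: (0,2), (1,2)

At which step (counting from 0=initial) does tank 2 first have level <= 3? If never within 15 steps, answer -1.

Step 1: flows [0->2,2->1] -> levels [7 1 5]
Step 2: flows [0->2,2->1] -> levels [6 2 5]
Step 3: flows [0->2,2->1] -> levels [5 3 5]
Step 4: flows [0=2,2->1] -> levels [5 4 4]
Step 5: flows [0->2,1=2] -> levels [4 4 5]
Step 6: flows [2->0,2->1] -> levels [5 5 3]
Tank 2 first reaches <=3 at step 6

Answer: 6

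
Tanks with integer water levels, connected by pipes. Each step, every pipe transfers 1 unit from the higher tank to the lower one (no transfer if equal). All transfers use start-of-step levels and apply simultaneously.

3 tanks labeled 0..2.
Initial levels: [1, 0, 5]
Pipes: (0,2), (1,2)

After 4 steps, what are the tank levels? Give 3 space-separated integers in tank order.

Answer: 3 2 1

Derivation:
Step 1: flows [2->0,2->1] -> levels [2 1 3]
Step 2: flows [2->0,2->1] -> levels [3 2 1]
Step 3: flows [0->2,1->2] -> levels [2 1 3]
  -> period-2 cycle: step 3 state = step 1 state
  -> state at step 4: (4-1) mod 2 = 1, same as step 2 -> [3 2 1]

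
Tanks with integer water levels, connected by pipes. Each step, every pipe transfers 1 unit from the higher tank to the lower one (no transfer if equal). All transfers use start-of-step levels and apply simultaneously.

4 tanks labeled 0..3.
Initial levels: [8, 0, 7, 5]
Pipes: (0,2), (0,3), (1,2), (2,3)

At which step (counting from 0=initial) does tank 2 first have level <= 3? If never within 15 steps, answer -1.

Step 1: flows [0->2,0->3,2->1,2->3] -> levels [6 1 6 7]
Step 2: flows [0=2,3->0,2->1,3->2] -> levels [7 2 6 5]
Step 3: flows [0->2,0->3,2->1,2->3] -> levels [5 3 5 7]
Step 4: flows [0=2,3->0,2->1,3->2] -> levels [6 4 5 5]
Step 5: flows [0->2,0->3,2->1,2=3] -> levels [4 5 5 6]
Step 6: flows [2->0,3->0,1=2,3->2] -> levels [6 5 5 4]
Step 7: flows [0->2,0->3,1=2,2->3] -> levels [4 5 5 6]
  -> period-2 cycle (repeats step 5); tank 2 never drops to <=3
Tank 2 never reaches <=3 within 15 steps

Answer: -1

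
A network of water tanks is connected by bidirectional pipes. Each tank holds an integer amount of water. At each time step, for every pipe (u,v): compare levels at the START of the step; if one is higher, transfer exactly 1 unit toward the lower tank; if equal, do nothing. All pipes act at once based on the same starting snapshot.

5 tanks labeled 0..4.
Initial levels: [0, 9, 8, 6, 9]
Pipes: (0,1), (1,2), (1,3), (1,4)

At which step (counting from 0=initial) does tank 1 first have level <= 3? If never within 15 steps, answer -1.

Step 1: flows [1->0,1->2,1->3,1=4] -> levels [1 6 9 7 9]
Step 2: flows [1->0,2->1,3->1,4->1] -> levels [2 8 8 6 8]
Step 3: flows [1->0,1=2,1->3,1=4] -> levels [3 6 8 7 8]
Step 4: flows [1->0,2->1,3->1,4->1] -> levels [4 8 7 6 7]
Step 5: flows [1->0,1->2,1->3,1->4] -> levels [5 4 8 7 8]
Step 6: flows [0->1,2->1,3->1,4->1] -> levels [4 8 7 6 7]
  -> period-2 cycle (repeats step 4); tank 1 never drops to <=3
Tank 1 never reaches <=3 within 15 steps

Answer: -1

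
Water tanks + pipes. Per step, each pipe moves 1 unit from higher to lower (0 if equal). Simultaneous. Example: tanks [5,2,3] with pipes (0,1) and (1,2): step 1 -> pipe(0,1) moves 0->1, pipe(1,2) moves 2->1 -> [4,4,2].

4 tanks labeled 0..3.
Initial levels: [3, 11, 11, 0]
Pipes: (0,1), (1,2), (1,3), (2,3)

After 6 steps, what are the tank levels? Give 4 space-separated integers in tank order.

Answer: 6 8 5 6

Derivation:
Step 1: flows [1->0,1=2,1->3,2->3] -> levels [4 9 10 2]
Step 2: flows [1->0,2->1,1->3,2->3] -> levels [5 8 8 4]
Step 3: flows [1->0,1=2,1->3,2->3] -> levels [6 6 7 6]
Step 4: flows [0=1,2->1,1=3,2->3] -> levels [6 7 5 7]
Step 5: flows [1->0,1->2,1=3,3->2] -> levels [7 5 7 6]
Step 6: flows [0->1,2->1,3->1,2->3] -> levels [6 8 5 6]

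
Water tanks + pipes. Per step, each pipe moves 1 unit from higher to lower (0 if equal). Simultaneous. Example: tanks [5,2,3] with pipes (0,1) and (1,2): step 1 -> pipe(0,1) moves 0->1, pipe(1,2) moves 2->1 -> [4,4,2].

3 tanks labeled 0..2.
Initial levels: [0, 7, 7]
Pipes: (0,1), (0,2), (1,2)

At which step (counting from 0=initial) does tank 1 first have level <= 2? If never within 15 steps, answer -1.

Answer: -1

Derivation:
Step 1: flows [1->0,2->0,1=2] -> levels [2 6 6]
Step 2: flows [1->0,2->0,1=2] -> levels [4 5 5]
Step 3: flows [1->0,2->0,1=2] -> levels [6 4 4]
Step 4: flows [0->1,0->2,1=2] -> levels [4 5 5]
  -> period-2 cycle (repeats step 2); tank 1 never drops to <=2
Tank 1 never reaches <=2 within 15 steps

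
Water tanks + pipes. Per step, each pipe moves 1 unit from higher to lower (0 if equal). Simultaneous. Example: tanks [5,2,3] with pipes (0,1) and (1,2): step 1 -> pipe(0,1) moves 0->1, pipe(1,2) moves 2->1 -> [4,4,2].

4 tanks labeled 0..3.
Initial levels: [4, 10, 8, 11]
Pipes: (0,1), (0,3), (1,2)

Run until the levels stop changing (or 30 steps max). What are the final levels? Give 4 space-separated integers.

Step 1: flows [1->0,3->0,1->2] -> levels [6 8 9 10]
Step 2: flows [1->0,3->0,2->1] -> levels [8 8 8 9]
Step 3: flows [0=1,3->0,1=2] -> levels [9 8 8 8]
Step 4: flows [0->1,0->3,1=2] -> levels [7 9 8 9]
Step 5: flows [1->0,3->0,1->2] -> levels [9 7 9 8]
Step 6: flows [0->1,0->3,2->1] -> levels [7 9 8 9]
  -> period-2 cycle: step 6 state = step 4 state; never stabilizes
  -> state at step 30: (30-4) mod 2 = 0, same as step 4 -> [7 9 8 9]

Answer: 7 9 8 9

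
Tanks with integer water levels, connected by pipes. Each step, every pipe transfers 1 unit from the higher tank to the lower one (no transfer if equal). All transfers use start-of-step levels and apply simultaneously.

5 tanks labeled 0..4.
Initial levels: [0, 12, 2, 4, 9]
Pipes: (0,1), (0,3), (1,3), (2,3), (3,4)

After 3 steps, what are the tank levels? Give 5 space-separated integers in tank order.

Answer: 5 6 4 6 6

Derivation:
Step 1: flows [1->0,3->0,1->3,3->2,4->3] -> levels [2 10 3 4 8]
Step 2: flows [1->0,3->0,1->3,3->2,4->3] -> levels [4 8 4 4 7]
Step 3: flows [1->0,0=3,1->3,2=3,4->3] -> levels [5 6 4 6 6]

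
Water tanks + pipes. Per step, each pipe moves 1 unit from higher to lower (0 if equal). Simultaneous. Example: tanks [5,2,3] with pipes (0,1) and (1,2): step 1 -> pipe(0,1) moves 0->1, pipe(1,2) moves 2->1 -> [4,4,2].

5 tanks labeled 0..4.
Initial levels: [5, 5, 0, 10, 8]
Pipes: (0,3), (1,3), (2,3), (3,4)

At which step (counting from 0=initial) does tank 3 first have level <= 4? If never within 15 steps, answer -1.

Step 1: flows [3->0,3->1,3->2,3->4] -> levels [6 6 1 6 9]
Step 2: flows [0=3,1=3,3->2,4->3] -> levels [6 6 2 6 8]
Step 3: flows [0=3,1=3,3->2,4->3] -> levels [6 6 3 6 7]
Step 4: flows [0=3,1=3,3->2,4->3] -> levels [6 6 4 6 6]
Step 5: flows [0=3,1=3,3->2,3=4] -> levels [6 6 5 5 6]
Step 6: flows [0->3,1->3,2=3,4->3] -> levels [5 5 5 8 5]
Step 7: flows [3->0,3->1,3->2,3->4] -> levels [6 6 6 4 6]
Tank 3 first reaches <=4 at step 7

Answer: 7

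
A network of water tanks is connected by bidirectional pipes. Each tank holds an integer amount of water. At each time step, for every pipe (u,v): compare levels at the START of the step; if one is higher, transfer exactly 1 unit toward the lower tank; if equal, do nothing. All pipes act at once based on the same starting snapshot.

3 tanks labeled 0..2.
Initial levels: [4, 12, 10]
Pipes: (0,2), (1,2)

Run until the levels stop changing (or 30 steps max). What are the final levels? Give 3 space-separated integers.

Answer: 8 8 10

Derivation:
Step 1: flows [2->0,1->2] -> levels [5 11 10]
Step 2: flows [2->0,1->2] -> levels [6 10 10]
Step 3: flows [2->0,1=2] -> levels [7 10 9]
Step 4: flows [2->0,1->2] -> levels [8 9 9]
Step 5: flows [2->0,1=2] -> levels [9 9 8]
Step 6: flows [0->2,1->2] -> levels [8 8 10]
Step 7: flows [2->0,2->1] -> levels [9 9 8]
  -> period-2 cycle: step 7 state = step 5 state; never stabilizes
  -> state at step 30: (30-5) mod 2 = 1, same as step 6 -> [8 8 10]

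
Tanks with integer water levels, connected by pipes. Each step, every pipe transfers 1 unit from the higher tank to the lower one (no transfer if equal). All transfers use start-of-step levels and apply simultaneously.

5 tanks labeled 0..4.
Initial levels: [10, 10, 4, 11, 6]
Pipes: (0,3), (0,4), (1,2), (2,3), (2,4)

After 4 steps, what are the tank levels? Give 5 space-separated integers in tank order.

Step 1: flows [3->0,0->4,1->2,3->2,4->2] -> levels [10 9 7 9 6]
Step 2: flows [0->3,0->4,1->2,3->2,2->4] -> levels [8 8 8 9 8]
Step 3: flows [3->0,0=4,1=2,3->2,2=4] -> levels [9 8 9 7 8]
Step 4: flows [0->3,0->4,2->1,2->3,2->4] -> levels [7 9 6 9 10]

Answer: 7 9 6 9 10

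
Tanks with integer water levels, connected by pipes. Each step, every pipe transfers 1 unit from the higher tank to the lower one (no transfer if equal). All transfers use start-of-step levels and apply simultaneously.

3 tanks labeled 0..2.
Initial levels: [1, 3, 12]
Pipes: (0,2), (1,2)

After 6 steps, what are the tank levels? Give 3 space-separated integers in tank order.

Answer: 6 6 4

Derivation:
Step 1: flows [2->0,2->1] -> levels [2 4 10]
Step 2: flows [2->0,2->1] -> levels [3 5 8]
Step 3: flows [2->0,2->1] -> levels [4 6 6]
Step 4: flows [2->0,1=2] -> levels [5 6 5]
Step 5: flows [0=2,1->2] -> levels [5 5 6]
Step 6: flows [2->0,2->1] -> levels [6 6 4]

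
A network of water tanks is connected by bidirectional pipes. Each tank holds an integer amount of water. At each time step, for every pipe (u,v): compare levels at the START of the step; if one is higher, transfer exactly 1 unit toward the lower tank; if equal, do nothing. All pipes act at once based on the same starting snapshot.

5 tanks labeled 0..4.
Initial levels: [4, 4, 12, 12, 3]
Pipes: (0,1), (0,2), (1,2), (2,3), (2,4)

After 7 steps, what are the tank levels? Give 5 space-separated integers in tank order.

Step 1: flows [0=1,2->0,2->1,2=3,2->4] -> levels [5 5 9 12 4]
Step 2: flows [0=1,2->0,2->1,3->2,2->4] -> levels [6 6 7 11 5]
Step 3: flows [0=1,2->0,2->1,3->2,2->4] -> levels [7 7 5 10 6]
Step 4: flows [0=1,0->2,1->2,3->2,4->2] -> levels [6 6 9 9 5]
Step 5: flows [0=1,2->0,2->1,2=3,2->4] -> levels [7 7 6 9 6]
Step 6: flows [0=1,0->2,1->2,3->2,2=4] -> levels [6 6 9 8 6]
Step 7: flows [0=1,2->0,2->1,2->3,2->4] -> levels [7 7 5 9 7]

Answer: 7 7 5 9 7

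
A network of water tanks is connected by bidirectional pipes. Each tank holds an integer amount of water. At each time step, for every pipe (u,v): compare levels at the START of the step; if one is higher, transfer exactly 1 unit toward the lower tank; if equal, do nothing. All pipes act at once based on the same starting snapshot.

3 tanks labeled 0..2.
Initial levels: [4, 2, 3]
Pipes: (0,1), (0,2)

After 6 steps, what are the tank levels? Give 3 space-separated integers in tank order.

Step 1: flows [0->1,0->2] -> levels [2 3 4]
Step 2: flows [1->0,2->0] -> levels [4 2 3]
  -> period-2 cycle: step 2 state = step 0 state
  -> state at step 6: (6-0) mod 2 = 0, same as step 0 -> [4 2 3]

Answer: 4 2 3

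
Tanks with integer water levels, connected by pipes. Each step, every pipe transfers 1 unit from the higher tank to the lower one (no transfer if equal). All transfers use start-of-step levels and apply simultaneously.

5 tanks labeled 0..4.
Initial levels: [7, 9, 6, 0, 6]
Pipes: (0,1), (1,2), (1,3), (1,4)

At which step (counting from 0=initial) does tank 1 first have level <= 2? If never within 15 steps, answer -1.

Answer: -1

Derivation:
Step 1: flows [1->0,1->2,1->3,1->4] -> levels [8 5 7 1 7]
Step 2: flows [0->1,2->1,1->3,4->1] -> levels [7 7 6 2 6]
Step 3: flows [0=1,1->2,1->3,1->4] -> levels [7 4 7 3 7]
Step 4: flows [0->1,2->1,1->3,4->1] -> levels [6 6 6 4 6]
Step 5: flows [0=1,1=2,1->3,1=4] -> levels [6 5 6 5 6]
Step 6: flows [0->1,2->1,1=3,4->1] -> levels [5 8 5 5 5]
Step 7: flows [1->0,1->2,1->3,1->4] -> levels [6 4 6 6 6]
Step 8: flows [0->1,2->1,3->1,4->1] -> levels [5 8 5 5 5]
  -> period-2 cycle (repeats step 6); tank 1 never drops to <=2
Tank 1 never reaches <=2 within 15 steps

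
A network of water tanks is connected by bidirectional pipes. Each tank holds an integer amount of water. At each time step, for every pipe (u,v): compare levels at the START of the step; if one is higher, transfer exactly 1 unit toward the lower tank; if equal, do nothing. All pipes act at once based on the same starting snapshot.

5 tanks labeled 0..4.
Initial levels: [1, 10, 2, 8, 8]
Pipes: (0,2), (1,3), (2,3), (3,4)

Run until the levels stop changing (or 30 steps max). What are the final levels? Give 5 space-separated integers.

Answer: 5 7 6 4 7

Derivation:
Step 1: flows [2->0,1->3,3->2,3=4] -> levels [2 9 2 8 8]
Step 2: flows [0=2,1->3,3->2,3=4] -> levels [2 8 3 8 8]
Step 3: flows [2->0,1=3,3->2,3=4] -> levels [3 8 3 7 8]
Step 4: flows [0=2,1->3,3->2,4->3] -> levels [3 7 4 8 7]
Step 5: flows [2->0,3->1,3->2,3->4] -> levels [4 8 4 5 8]
Step 6: flows [0=2,1->3,3->2,4->3] -> levels [4 7 5 6 7]
Step 7: flows [2->0,1->3,3->2,4->3] -> levels [5 6 5 7 6]
Step 8: flows [0=2,3->1,3->2,3->4] -> levels [5 7 6 4 7]
Step 9: flows [2->0,1->3,2->3,4->3] -> levels [6 6 4 7 6]
Step 10: flows [0->2,3->1,3->2,3->4] -> levels [5 7 6 4 7]
  -> period-2 cycle: step 10 state = step 8 state; never stabilizes
  -> state at step 30: (30-8) mod 2 = 0, same as step 8 -> [5 7 6 4 7]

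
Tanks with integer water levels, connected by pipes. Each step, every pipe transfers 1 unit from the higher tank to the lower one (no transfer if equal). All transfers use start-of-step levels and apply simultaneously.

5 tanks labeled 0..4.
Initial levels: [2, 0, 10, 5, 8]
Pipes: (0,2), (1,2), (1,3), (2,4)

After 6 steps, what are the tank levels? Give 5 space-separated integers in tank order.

Answer: 6 6 3 4 6

Derivation:
Step 1: flows [2->0,2->1,3->1,2->4] -> levels [3 2 7 4 9]
Step 2: flows [2->0,2->1,3->1,4->2] -> levels [4 4 6 3 8]
Step 3: flows [2->0,2->1,1->3,4->2] -> levels [5 4 5 4 7]
Step 4: flows [0=2,2->1,1=3,4->2] -> levels [5 5 5 4 6]
Step 5: flows [0=2,1=2,1->3,4->2] -> levels [5 4 6 5 5]
Step 6: flows [2->0,2->1,3->1,2->4] -> levels [6 6 3 4 6]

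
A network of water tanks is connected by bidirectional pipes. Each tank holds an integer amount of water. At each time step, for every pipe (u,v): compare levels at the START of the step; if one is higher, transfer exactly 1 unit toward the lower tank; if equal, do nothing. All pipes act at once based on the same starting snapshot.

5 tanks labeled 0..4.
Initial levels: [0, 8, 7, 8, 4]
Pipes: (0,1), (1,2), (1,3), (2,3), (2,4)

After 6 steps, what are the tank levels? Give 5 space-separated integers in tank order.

Answer: 4 7 5 5 6

Derivation:
Step 1: flows [1->0,1->2,1=3,3->2,2->4] -> levels [1 6 8 7 5]
Step 2: flows [1->0,2->1,3->1,2->3,2->4] -> levels [2 7 5 7 6]
Step 3: flows [1->0,1->2,1=3,3->2,4->2] -> levels [3 5 8 6 5]
Step 4: flows [1->0,2->1,3->1,2->3,2->4] -> levels [4 6 5 6 6]
Step 5: flows [1->0,1->2,1=3,3->2,4->2] -> levels [5 4 8 5 5]
Step 6: flows [0->1,2->1,3->1,2->3,2->4] -> levels [4 7 5 5 6]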